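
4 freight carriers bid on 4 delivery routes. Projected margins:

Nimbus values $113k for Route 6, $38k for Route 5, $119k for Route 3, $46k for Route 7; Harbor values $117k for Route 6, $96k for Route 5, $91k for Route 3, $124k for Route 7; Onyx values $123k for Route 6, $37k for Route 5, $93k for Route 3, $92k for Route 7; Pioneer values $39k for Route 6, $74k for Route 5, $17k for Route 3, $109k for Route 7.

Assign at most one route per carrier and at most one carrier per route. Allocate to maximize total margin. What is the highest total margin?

Maximum total: $447k

This is the linear assignment problem.
Optimal: Nimbus→Route 3 ($119k), Harbor→Route 5 ($96k), Onyx→Route 6 ($123k), Pioneer→Route 7 ($109k) — total 119+96+123+109 = $447k.
Max-entry greedy (repeatedly take the single best remaining cell) gives $440k, worse by 7.
Next-best assignment: Nimbus→Route 3, Harbor→Route 7, Onyx→Route 6, Pioneer→Route 5 = $440k.
Swapping Onyx↔Nimbus (Onyx→Route 3 $93k, Nimbus→Route 6 $113k) loses 36.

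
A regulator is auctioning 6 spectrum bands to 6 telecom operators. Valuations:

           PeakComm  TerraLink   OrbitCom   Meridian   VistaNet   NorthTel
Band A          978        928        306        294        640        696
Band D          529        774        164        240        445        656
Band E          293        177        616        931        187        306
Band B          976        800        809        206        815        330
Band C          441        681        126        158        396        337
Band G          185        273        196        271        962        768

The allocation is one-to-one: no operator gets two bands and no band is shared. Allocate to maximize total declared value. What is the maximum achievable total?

Optimal: PeakComm→Band A ($978M), TerraLink→Band C ($681M), OrbitCom→Band B ($809M), Meridian→Band E ($931M), VistaNet→Band G ($962M), NorthTel→Band D ($656M) — total 978+681+809+931+962+656 = $5017M.
Column-greedy (each band in turn goes to its best remaining operator) gives $4031M, worse by 986.
Swapping NorthTel↔Meridian (NorthTel→Band E $306M, Meridian→Band D $240M) loses 1041.

Max total: $5017M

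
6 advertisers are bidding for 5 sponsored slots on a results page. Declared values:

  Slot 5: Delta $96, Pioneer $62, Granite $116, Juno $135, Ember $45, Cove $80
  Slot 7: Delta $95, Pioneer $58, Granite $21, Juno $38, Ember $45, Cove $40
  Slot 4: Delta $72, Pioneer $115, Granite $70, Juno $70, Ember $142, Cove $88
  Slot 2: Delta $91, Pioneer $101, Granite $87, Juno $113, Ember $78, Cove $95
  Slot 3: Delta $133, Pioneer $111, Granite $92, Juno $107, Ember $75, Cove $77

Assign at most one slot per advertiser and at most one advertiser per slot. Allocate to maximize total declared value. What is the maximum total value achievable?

Maximum total: $578

This is the linear assignment problem.
Optimal: Juno→Slot 5 ($135), Delta→Slot 7 ($95), Ember→Slot 4 ($142), Cove→Slot 2 ($95), Pioneer→Slot 3 ($111) — total 135+95+142+95+111 = $578.
Row-greedy (each advertiser in turn takes its best remaining slot) gives $522, worse by 56.
Next-best assignment: Granite→Slot 5, Delta→Slot 7, Ember→Slot 4, Juno→Slot 2, Pioneer→Slot 3 = $577.
Swapping Delta↔Cove (Delta→Slot 2 $91, Cove→Slot 7 $40) loses 59.
Checked against all permutations: $578 is optimal.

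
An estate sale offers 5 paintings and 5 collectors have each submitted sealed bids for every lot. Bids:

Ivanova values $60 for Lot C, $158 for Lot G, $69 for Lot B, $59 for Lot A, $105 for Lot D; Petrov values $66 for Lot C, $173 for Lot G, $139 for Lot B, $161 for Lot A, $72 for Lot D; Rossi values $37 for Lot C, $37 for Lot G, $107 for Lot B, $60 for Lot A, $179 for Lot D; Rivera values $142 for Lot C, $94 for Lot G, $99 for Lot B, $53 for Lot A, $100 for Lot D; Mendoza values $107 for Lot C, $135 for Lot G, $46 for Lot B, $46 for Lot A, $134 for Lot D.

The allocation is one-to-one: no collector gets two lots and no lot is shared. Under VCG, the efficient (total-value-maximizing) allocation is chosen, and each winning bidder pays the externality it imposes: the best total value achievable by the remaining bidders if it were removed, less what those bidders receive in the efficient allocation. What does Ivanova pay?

Efficient allocation: Ivanova→Lot G ($158), Petrov→Lot A ($161), Rossi→Lot D ($179), Rivera→Lot B ($99), Mendoza→Lot C ($107); total welfare W = $704.
Ivanova receives Lot G at value $158, so the others get W − 158 = $546.
Without Ivanova: best allocation of the remaining 4 bidders over all 5 lots is Petrov→Lot A ($161), Rossi→Lot D ($179), Rivera→Lot C ($142), Mendoza→Lot G ($135), total $617.
VCG payment = (others' best without Ivanova) − (others' welfare with Ivanova) = 617 − 546 = $71.

Ivanova pays $71.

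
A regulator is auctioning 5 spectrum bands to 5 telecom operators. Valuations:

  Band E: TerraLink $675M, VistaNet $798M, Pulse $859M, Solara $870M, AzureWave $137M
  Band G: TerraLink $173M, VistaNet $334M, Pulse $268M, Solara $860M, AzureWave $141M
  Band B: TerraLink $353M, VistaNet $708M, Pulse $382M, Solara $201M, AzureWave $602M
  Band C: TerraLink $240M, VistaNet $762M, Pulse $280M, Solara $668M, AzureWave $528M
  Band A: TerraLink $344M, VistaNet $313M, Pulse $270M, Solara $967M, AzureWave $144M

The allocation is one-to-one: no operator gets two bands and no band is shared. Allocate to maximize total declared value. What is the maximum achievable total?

Optimal: TerraLink→Band A ($344M), VistaNet→Band C ($762M), Pulse→Band E ($859M), Solara→Band G ($860M), AzureWave→Band B ($602M) — total 344+762+859+860+602 = $3427M.
Swapping VistaNet↔AzureWave (VistaNet→Band B $708M, AzureWave→Band C $528M) loses 128.

Max total: $3427M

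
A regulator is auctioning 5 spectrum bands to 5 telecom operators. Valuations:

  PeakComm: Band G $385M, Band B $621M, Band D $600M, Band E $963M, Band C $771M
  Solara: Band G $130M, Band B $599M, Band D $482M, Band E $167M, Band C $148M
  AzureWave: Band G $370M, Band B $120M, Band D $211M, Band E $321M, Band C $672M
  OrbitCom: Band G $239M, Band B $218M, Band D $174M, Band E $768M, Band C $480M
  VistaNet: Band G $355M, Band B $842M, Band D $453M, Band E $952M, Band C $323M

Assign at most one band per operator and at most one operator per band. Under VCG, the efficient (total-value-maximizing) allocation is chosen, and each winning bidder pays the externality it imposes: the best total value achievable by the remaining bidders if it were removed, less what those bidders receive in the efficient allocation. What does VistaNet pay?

VistaNet pays $248M.

Efficient allocation: PeakComm→Band C ($771M), Solara→Band D ($482M), AzureWave→Band G ($370M), OrbitCom→Band E ($768M), VistaNet→Band B ($842M); total welfare W = $3233M.
VistaNet receives Band B at value $842M, so the others get W − 842 = $2391M.
Without VistaNet: best allocation of the remaining 4 bidders over all 5 bands is PeakComm→Band D ($600M), Solara→Band B ($599M), AzureWave→Band C ($672M), OrbitCom→Band E ($768M), total $2639M.
VCG payment = (others' best without VistaNet) − (others' welfare with VistaNet) = 2639 − 2391 = $248M.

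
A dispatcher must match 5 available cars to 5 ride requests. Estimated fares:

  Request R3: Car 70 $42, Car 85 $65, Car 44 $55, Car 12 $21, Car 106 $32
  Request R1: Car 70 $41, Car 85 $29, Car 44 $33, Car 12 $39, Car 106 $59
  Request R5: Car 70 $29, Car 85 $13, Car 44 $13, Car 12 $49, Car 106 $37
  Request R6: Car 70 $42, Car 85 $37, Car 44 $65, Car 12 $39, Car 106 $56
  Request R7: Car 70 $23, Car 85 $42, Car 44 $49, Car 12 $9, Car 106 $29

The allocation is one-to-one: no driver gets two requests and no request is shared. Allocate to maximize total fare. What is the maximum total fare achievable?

Max total: $264

Optimal: Car 70→Request R6 ($42), Car 85→Request R3 ($65), Car 44→Request R7 ($49), Car 12→Request R5 ($49), Car 106→Request R1 ($59) — total 42+65+49+49+59 = $264.
Column-greedy (each request in turn goes to its best remaining driver) gives $261, worse by 3.
Swapping Car 12↔Car 44 (Car 12→Request R7 $9, Car 44→Request R5 $13) loses 76.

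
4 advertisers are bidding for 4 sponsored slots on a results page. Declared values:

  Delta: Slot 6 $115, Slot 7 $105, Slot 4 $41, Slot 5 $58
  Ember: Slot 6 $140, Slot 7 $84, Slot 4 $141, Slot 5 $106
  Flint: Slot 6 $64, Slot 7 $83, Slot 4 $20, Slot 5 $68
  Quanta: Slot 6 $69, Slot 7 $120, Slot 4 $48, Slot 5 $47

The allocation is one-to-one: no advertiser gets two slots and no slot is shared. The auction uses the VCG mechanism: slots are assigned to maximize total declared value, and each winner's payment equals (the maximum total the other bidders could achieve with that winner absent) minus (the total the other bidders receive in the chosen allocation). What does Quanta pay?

Quanta pays $15.

Efficient allocation: Delta→Slot 6 ($115), Ember→Slot 4 ($141), Flint→Slot 5 ($68), Quanta→Slot 7 ($120); total welfare W = $444.
Quanta receives Slot 7 at value $120, so the others get W − 120 = $324.
Without Quanta: best allocation of the remaining 3 bidders over all 4 slots is Delta→Slot 6 ($115), Ember→Slot 4 ($141), Flint→Slot 7 ($83), total $339.
VCG payment = (others' best without Quanta) − (others' welfare with Quanta) = 339 − 324 = $15.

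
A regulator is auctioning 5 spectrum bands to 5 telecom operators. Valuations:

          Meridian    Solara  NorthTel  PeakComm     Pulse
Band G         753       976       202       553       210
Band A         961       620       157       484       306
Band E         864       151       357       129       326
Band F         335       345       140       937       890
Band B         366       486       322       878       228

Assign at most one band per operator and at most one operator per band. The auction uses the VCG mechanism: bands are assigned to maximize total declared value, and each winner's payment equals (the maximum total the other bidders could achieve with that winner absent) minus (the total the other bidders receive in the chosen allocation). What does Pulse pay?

Pulse pays $59M.

Efficient allocation: Meridian→Band A ($961M), Solara→Band G ($976M), NorthTel→Band E ($357M), PeakComm→Band B ($878M), Pulse→Band F ($890M); total welfare W = $4062M.
Pulse receives Band F at value $890M, so the others get W − 890 = $3172M.
Without Pulse: best allocation of the remaining 4 bidders over all 5 bands is Meridian→Band A ($961M), Solara→Band G ($976M), NorthTel→Band E ($357M), PeakComm→Band F ($937M), total $3231M.
VCG payment = (others' best without Pulse) − (others' welfare with Pulse) = 3231 − 3172 = $59M.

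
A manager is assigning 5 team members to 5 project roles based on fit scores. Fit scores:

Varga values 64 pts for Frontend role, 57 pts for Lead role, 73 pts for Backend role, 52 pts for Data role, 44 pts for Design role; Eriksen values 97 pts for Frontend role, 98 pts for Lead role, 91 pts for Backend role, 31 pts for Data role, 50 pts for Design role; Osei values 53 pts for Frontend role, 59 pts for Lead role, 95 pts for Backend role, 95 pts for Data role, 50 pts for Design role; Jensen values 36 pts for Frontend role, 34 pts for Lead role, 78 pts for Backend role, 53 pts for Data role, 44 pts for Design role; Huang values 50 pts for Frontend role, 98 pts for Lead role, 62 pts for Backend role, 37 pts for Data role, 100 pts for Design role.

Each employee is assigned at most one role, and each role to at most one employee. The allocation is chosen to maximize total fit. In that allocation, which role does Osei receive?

Optimal: Varga→Frontend role (64 pts), Eriksen→Lead role (98 pts), Osei→Data role (95 pts), Jensen→Backend role (78 pts), Huang→Design role (100 pts) — total 64+98+95+78+100 = 435 pts.
Max-entry greedy (repeatedly take the single best remaining cell) gives 410 pts, worse by 25.
Next-best assignment: Varga→Lead role, Eriksen→Frontend role, Osei→Data role, Jensen→Backend role, Huang→Design role = 427 pts.
Checked against all permutations: 435 pts is optimal.
Osei's own top role is Backend role (95 pts), but forcing Osei→Backend role and reassigning the rest optimally gives only 410 pts — worse by 25.

Osei receives Data role.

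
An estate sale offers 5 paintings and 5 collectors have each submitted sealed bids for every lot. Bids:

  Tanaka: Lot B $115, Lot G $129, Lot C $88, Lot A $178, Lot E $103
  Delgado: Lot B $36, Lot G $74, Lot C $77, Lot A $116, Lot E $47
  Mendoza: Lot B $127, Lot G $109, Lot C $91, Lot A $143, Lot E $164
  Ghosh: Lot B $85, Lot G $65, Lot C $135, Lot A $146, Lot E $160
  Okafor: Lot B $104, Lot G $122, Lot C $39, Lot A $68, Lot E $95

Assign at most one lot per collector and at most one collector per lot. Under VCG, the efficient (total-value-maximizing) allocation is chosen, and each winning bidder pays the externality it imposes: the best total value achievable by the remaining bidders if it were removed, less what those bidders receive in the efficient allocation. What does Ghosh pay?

Ghosh pays $37.

Efficient allocation: Tanaka→Lot A ($178), Delgado→Lot C ($77), Mendoza→Lot B ($127), Ghosh→Lot E ($160), Okafor→Lot G ($122); total welfare W = $664.
Ghosh receives Lot E at value $160, so the others get W − 160 = $504.
Without Ghosh: best allocation of the remaining 4 bidders over all 5 lots is Tanaka→Lot A ($178), Delgado→Lot C ($77), Mendoza→Lot E ($164), Okafor→Lot G ($122), total $541.
VCG payment = (others' best without Ghosh) − (others' welfare with Ghosh) = 541 − 504 = $37.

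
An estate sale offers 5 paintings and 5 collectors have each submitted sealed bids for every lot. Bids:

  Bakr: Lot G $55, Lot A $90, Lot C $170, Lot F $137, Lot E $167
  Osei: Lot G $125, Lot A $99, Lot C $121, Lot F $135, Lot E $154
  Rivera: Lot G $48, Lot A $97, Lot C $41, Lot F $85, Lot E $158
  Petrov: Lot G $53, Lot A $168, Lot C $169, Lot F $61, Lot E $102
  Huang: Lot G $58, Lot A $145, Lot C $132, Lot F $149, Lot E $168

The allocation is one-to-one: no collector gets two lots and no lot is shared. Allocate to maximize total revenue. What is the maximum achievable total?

Optimal: Bakr→Lot C ($170), Osei→Lot G ($125), Rivera→Lot E ($158), Petrov→Lot A ($168), Huang→Lot F ($149) — total 170+125+158+168+149 = $770.
Row-greedy (each collector in turn takes its best remaining lot) gives $540, worse by 230.

Maximum total: $770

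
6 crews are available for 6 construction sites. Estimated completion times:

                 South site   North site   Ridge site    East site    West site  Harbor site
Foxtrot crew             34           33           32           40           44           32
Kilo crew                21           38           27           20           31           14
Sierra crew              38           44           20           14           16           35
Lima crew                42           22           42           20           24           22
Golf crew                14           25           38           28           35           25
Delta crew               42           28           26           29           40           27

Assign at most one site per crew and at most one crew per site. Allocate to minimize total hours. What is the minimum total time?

Min total: 123 hours

Optimal: Foxtrot crew→North site (33 hours), Kilo crew→Harbor site (14 hours), Sierra crew→West site (16 hours), Lima crew→East site (20 hours), Golf crew→South site (14 hours), Delta crew→Ridge site (26 hours) — total 33+14+16+20+14+26 = 123 hours.
Row-greedy (each crew in turn takes its cheapest remaining site) gives 136 hours, worse by 13.
Next-best assignment: Foxtrot crew→Ridge site, Kilo crew→Harbor site, Sierra crew→West site, Lima crew→East site, Golf crew→South site, Delta crew→North site = 124 hours.
Swapping Golf crew↔Sierra crew (Golf crew→West site 35 hours, Sierra crew→South site 38 hours) adds 43.
Checked against all permutations: 123 hours is optimal.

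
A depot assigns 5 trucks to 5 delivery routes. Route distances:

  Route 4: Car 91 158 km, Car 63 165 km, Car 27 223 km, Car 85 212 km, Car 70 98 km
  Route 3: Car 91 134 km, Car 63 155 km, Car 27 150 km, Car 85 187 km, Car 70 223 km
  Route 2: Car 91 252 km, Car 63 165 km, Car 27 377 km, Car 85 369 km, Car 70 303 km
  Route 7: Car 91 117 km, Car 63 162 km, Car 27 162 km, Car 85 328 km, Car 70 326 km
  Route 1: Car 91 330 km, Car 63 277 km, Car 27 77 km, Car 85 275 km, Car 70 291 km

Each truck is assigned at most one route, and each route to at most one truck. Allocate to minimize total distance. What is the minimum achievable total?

Min total: 644 km

Optimal: Car 91→Route 7 (117 km), Car 63→Route 2 (165 km), Car 27→Route 1 (77 km), Car 85→Route 3 (187 km), Car 70→Route 4 (98 km) — total 117+165+77+187+98 = 644 km.
Column-greedy (each route in turn goes to its cheapest remaining truck) gives 834 km, worse by 190.
Next-best assignment: Car 91→Route 2, Car 63→Route 7, Car 27→Route 1, Car 85→Route 3, Car 70→Route 4 = 776 km.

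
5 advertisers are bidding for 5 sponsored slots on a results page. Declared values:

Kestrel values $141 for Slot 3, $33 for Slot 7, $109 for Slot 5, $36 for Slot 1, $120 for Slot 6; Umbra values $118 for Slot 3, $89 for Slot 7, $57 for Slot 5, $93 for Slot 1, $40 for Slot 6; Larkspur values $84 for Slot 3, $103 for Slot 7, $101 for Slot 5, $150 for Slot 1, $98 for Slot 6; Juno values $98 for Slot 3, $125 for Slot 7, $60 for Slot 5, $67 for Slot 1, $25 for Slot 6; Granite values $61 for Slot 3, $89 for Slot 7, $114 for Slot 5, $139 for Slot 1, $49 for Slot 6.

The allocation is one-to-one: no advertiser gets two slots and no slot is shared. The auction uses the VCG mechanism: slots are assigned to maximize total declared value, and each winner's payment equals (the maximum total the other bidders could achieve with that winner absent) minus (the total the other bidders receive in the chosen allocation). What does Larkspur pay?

Larkspur pays $25.

Efficient allocation: Kestrel→Slot 6 ($120), Umbra→Slot 3 ($118), Larkspur→Slot 1 ($150), Juno→Slot 7 ($125), Granite→Slot 5 ($114); total welfare W = $627.
Larkspur receives Slot 1 at value $150, so the others get W − 150 = $477.
Without Larkspur: best allocation of the remaining 4 bidders over all 5 slots is Kestrel→Slot 6 ($120), Umbra→Slot 3 ($118), Juno→Slot 7 ($125), Granite→Slot 1 ($139), total $502.
VCG payment = (others' best without Larkspur) − (others' welfare with Larkspur) = 502 − 477 = $25.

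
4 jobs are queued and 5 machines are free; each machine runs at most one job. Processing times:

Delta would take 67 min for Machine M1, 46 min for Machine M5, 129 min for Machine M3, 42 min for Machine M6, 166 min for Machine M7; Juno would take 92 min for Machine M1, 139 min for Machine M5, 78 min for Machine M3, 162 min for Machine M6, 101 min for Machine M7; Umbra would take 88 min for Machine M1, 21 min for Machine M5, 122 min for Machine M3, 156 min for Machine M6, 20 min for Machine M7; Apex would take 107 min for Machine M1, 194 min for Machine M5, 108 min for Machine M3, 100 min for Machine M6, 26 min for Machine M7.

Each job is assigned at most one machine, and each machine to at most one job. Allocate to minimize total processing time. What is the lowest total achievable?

Optimal: Delta→Machine M6 (42 min), Juno→Machine M3 (78 min), Umbra→Machine M5 (21 min), Apex→Machine M7 (26 min) — total 42+78+21+26 = 167 min.
Row-greedy (each job in turn takes its cheapest remaining machine) gives 247 min, worse by 80.
Next-best assignment: Delta→Machine M6, Juno→Machine M1, Umbra→Machine M5, Apex→Machine M7 = 181 min.
Swapping Umbra↔Delta (Umbra→Machine M6 156 min, Delta→Machine M5 46 min) adds 139.

Min total: 167 min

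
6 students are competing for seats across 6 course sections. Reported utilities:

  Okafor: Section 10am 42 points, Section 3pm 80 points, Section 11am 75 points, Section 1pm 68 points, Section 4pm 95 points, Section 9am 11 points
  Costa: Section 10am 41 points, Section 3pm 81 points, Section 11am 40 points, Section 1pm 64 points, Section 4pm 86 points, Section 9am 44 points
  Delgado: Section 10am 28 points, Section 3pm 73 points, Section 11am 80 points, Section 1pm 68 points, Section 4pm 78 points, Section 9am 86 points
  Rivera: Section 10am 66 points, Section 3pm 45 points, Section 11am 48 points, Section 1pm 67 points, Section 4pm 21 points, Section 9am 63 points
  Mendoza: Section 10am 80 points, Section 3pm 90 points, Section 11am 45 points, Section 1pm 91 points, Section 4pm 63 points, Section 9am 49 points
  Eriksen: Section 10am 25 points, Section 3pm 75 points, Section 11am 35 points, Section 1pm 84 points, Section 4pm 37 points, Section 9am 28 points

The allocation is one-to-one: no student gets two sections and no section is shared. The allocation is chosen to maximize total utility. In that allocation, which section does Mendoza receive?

Mendoza receives Section 3pm.

Treat this as an assignment problem: match each student to one section.
Optimal: Okafor→Section 11am (75 points), Costa→Section 4pm (86 points), Delgado→Section 9am (86 points), Rivera→Section 10am (66 points), Mendoza→Section 3pm (90 points), Eriksen→Section 1pm (84 points) — total 75+86+86+66+90+84 = 487 points.
Swapping Costa↔Mendoza (Costa→Section 3pm 81 points, Mendoza→Section 4pm 63 points) loses 32.
Checked against all permutations: 487 points is optimal.
Mendoza's own top section is Section 1pm (91 points), but forcing Mendoza→Section 1pm and reassigning the rest optimally gives only 479 points — worse by 8.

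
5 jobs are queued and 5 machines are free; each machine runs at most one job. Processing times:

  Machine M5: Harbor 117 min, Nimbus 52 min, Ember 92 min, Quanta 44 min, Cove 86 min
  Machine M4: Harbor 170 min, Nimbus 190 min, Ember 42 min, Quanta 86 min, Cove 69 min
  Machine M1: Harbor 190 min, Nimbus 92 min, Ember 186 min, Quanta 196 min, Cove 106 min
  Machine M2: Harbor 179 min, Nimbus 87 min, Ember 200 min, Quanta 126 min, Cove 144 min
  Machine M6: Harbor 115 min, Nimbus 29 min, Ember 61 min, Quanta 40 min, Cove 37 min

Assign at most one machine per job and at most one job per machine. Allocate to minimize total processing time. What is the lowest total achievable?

This is the linear assignment problem.
Optimal: Harbor→Machine M5 (117 min), Nimbus→Machine M2 (87 min), Ember→Machine M4 (42 min), Quanta→Machine M6 (40 min), Cove→Machine M1 (106 min) — total 117+87+42+40+106 = 392 min.
Min-entry greedy (repeatedly take the single cheapest remaining cell) gives 400 min, worse by 8.

Minimum total: 392 min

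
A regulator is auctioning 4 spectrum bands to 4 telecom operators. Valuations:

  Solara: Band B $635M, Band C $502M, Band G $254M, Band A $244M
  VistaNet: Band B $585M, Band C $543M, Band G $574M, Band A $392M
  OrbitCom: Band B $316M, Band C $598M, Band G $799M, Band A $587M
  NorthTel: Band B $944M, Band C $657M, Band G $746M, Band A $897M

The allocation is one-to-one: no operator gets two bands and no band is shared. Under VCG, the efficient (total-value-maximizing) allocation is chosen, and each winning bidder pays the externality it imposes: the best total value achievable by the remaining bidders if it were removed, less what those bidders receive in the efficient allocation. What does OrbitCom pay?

OrbitCom pays $31M.

Efficient allocation: Solara→Band B ($635M), VistaNet→Band C ($543M), OrbitCom→Band G ($799M), NorthTel→Band A ($897M); total welfare W = $2874M.
OrbitCom receives Band G at value $799M, so the others get W − 799 = $2075M.
Without OrbitCom: best allocation of the remaining 3 bidders over all 4 bands is Solara→Band B ($635M), VistaNet→Band G ($574M), NorthTel→Band A ($897M), total $2106M.
VCG payment = (others' best without OrbitCom) − (others' welfare with OrbitCom) = 2106 − 2075 = $31M.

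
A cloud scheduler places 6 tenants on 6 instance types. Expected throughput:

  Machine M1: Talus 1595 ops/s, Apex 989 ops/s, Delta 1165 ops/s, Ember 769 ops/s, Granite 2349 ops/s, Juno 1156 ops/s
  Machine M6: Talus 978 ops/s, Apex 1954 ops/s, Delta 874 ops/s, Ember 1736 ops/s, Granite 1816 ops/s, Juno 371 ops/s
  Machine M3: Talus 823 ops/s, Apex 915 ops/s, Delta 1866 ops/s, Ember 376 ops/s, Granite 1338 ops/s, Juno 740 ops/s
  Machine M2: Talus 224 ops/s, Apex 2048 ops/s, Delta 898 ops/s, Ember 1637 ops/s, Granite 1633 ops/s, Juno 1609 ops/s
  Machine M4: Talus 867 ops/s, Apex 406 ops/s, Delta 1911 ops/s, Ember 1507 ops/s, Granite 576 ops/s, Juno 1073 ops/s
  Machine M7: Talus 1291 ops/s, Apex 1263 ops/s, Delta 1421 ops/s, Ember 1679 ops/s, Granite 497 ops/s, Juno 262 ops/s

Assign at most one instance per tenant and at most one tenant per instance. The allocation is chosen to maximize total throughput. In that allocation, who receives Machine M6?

Apex receives Machine M6.

Optimal: Talus→Machine M7 (1291 ops/s), Apex→Machine M6 (1954 ops/s), Delta→Machine M3 (1866 ops/s), Ember→Machine M4 (1507 ops/s), Granite→Machine M1 (2349 ops/s), Juno→Machine M2 (1609 ops/s) — total 1291+1954+1866+1507+2349+1609 = 10576 ops/s.
Every other assignment is strictly worse.
Apex's own top instance is Machine M2 (2048 ops/s), but forcing Apex→Machine M2 and reassigning the rest optimally gives only 10363 ops/s — worse by 213.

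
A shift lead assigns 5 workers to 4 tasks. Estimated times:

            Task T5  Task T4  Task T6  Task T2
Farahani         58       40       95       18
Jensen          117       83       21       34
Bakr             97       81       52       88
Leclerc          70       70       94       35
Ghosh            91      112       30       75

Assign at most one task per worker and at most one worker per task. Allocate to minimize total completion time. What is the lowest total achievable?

Min total: 174 min

Optimal: Leclerc→Task T5 (70 min), Farahani→Task T4 (40 min), Ghosh→Task T6 (30 min), Jensen→Task T2 (34 min) — total 70+40+30+34 = 174 min.
Column-greedy (each task in turn goes to its cheapest remaining worker) gives 224 min, worse by 50.
Next-best assignment: Ghosh→Task T5, Farahani→Task T4, Jensen→Task T6, Leclerc→Task T2 = 187 min.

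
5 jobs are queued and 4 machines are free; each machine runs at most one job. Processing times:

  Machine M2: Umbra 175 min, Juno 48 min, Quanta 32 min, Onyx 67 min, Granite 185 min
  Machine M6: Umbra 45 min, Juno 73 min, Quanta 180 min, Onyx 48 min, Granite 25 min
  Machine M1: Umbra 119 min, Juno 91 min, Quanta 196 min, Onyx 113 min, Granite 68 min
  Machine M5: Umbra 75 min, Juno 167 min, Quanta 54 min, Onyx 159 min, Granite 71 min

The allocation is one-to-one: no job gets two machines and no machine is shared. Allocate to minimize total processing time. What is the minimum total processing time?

Minimum total: 215 min

Optimal: Juno→Machine M2 (48 min), Umbra→Machine M6 (45 min), Granite→Machine M1 (68 min), Quanta→Machine M5 (54 min) — total 48+45+68+54 = 215 min.
Row-greedy (each job in turn takes its cheapest remaining machine) gives 260 min, worse by 45.
Next-best assignment: Juno→Machine M2, Onyx→Machine M6, Granite→Machine M1, Quanta→Machine M5 = 218 min.
Checked against all permutations: 215 min is optimal.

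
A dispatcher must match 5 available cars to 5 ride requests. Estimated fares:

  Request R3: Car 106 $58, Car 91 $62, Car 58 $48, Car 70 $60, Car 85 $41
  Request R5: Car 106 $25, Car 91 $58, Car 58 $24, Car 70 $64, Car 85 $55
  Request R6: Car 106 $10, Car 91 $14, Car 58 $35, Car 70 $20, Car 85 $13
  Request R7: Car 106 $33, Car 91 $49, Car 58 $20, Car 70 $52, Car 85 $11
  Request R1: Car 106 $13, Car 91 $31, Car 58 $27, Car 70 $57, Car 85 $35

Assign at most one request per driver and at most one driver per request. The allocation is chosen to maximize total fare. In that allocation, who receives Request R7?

Car 91 receives Request R7.

Optimal: Car 106→Request R3 ($58), Car 91→Request R7 ($49), Car 58→Request R6 ($35), Car 70→Request R1 ($57), Car 85→Request R5 ($55) — total 58+49+35+57+55 = $254.
Column-greedy (each request in turn goes to its best remaining driver) gives $229, worse by 25.
Swapping Car 85↔Car 106 (Car 85→Request R3 $41, Car 106→Request R5 $25) loses 47.
Car 91's own top request is Request R3 ($62), but forcing Car 91→Request R3 and reassigning the rest optimally gives only $242 — worse by 12.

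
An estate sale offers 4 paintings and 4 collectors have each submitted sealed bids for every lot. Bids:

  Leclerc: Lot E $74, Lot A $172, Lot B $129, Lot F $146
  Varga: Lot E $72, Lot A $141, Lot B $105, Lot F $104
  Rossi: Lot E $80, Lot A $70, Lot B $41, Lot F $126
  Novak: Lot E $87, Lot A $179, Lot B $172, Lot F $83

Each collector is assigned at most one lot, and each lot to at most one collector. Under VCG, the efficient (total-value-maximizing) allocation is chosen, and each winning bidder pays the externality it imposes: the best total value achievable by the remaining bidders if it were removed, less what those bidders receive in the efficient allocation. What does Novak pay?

Novak pays $33.

Efficient allocation: Leclerc→Lot A ($172), Varga→Lot E ($72), Rossi→Lot F ($126), Novak→Lot B ($172); total welfare W = $542.
Novak receives Lot B at value $172, so the others get W − 172 = $370.
Without Novak: best allocation of the remaining 3 bidders over all 4 lots is Leclerc→Lot A ($172), Varga→Lot B ($105), Rossi→Lot F ($126), total $403.
VCG payment = (others' best without Novak) − (others' welfare with Novak) = 403 − 370 = $33.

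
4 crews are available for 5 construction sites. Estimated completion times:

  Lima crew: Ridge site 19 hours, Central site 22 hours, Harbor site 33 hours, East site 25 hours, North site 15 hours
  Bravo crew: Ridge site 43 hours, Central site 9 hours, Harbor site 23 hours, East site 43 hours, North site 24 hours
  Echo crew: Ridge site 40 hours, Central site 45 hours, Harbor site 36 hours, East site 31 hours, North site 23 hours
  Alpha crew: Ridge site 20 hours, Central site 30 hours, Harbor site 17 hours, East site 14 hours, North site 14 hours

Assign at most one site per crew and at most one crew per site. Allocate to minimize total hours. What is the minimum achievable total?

Min total: 65 hours

Optimal: Lima crew→Ridge site (19 hours), Bravo crew→Central site (9 hours), Echo crew→North site (23 hours), Alpha crew→East site (14 hours) — total 19+9+23+14 = 65 hours.
Column-greedy (each site in turn goes to its cheapest remaining crew) gives 76 hours, worse by 11.
Next-best assignment: Lima crew→Ridge site, Bravo crew→Central site, Echo crew→North site, Alpha crew→Harbor site = 68 hours.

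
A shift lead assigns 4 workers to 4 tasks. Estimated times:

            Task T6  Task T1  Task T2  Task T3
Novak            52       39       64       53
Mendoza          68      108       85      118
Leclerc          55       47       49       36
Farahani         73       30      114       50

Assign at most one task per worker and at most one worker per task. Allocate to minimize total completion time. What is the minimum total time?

Min total: 198 min

Optimal: Novak→Task T2 (64 min), Mendoza→Task T6 (68 min), Leclerc→Task T3 (36 min), Farahani→Task T1 (30 min) — total 64+68+36+30 = 198 min.
Next-best assignment: Novak→Task T3, Mendoza→Task T6, Leclerc→Task T2, Farahani→Task T1 = 200 min.
Swapping Novak↔Mendoza (Novak→Task T6 52 min, Mendoza→Task T2 85 min) adds 5.
Checked against all permutations: 198 min is optimal.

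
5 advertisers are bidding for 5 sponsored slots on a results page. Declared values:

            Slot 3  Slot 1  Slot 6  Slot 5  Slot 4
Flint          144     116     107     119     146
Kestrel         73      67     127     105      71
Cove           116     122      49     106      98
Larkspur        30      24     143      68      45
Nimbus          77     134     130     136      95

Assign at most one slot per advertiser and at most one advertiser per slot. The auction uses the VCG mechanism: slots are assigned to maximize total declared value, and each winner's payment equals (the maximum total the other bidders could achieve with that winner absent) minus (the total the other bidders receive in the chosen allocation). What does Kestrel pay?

Efficient allocation: Flint→Slot 4 ($146), Kestrel→Slot 5 ($105), Cove→Slot 3 ($116), Larkspur→Slot 6 ($143), Nimbus→Slot 1 ($134); total welfare W = $644.
Kestrel receives Slot 5 at value $105, so the others get W − 105 = $539.
Without Kestrel: best allocation of the remaining 4 bidders over all 5 slots is Flint→Slot 4 ($146), Cove→Slot 1 ($122), Larkspur→Slot 6 ($143), Nimbus→Slot 5 ($136), total $547.
VCG payment = (others' best without Kestrel) − (others' welfare with Kestrel) = 547 − 539 = $8.

Kestrel pays $8.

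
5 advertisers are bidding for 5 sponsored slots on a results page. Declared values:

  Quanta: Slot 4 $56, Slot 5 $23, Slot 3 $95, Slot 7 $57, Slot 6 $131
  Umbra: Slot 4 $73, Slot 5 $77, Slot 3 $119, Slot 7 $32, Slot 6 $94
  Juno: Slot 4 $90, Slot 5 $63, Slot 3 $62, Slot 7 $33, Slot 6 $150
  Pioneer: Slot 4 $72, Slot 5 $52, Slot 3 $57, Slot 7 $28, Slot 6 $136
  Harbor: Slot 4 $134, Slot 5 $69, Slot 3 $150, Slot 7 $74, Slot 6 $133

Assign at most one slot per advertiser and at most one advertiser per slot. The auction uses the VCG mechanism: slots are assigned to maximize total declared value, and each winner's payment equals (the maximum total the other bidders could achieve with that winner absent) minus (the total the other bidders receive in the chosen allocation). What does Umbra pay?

Umbra pays $40.

Efficient allocation: Quanta→Slot 7 ($57), Umbra→Slot 3 ($119), Juno→Slot 6 ($150), Pioneer→Slot 5 ($52), Harbor→Slot 4 ($134); total welfare W = $512.
Umbra receives Slot 3 at value $119, so the others get W − 119 = $393.
Without Umbra: best allocation of the remaining 4 bidders over all 5 slots is Quanta→Slot 7 ($57), Juno→Slot 4 ($90), Pioneer→Slot 6 ($136), Harbor→Slot 3 ($150), total $433.
VCG payment = (others' best without Umbra) − (others' welfare with Umbra) = 433 − 393 = $40.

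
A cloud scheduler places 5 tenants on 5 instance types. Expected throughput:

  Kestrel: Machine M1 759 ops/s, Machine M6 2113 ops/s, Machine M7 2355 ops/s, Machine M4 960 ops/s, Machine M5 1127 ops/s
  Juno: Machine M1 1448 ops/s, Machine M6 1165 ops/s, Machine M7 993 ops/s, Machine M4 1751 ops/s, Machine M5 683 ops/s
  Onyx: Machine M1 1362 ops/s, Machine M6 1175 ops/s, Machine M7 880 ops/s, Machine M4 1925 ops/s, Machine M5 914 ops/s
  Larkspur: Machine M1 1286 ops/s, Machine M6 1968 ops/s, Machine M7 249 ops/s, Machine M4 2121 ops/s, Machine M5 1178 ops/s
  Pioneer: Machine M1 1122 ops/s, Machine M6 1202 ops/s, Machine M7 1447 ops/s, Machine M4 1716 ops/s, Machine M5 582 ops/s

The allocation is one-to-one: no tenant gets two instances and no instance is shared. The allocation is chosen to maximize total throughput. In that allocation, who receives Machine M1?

Juno receives Machine M1.

Optimal: Kestrel→Machine M7 (2355 ops/s), Juno→Machine M1 (1448 ops/s), Onyx→Machine M5 (914 ops/s), Larkspur→Machine M6 (1968 ops/s), Pioneer→Machine M4 (1716 ops/s) — total 2355+1448+914+1968+1716 = 8401 ops/s.
Row-greedy (each tenant in turn takes its best remaining instance) gives 8018 ops/s, worse by 383.
Next-best assignment: Kestrel→Machine M7, Juno→Machine M1, Onyx→Machine M4, Larkspur→Machine M6, Pioneer→Machine M5 = 8278 ops/s.
Swapping Onyx↔Larkspur (Onyx→Machine M6 1175 ops/s, Larkspur→Machine M5 1178 ops/s) loses 529.
Checked against all permutations: 8401 ops/s is optimal.
Juno's own top instance is Machine M4 (1751 ops/s), but forcing Juno→Machine M4 and reassigning the rest optimally gives only 8110 ops/s — worse by 291.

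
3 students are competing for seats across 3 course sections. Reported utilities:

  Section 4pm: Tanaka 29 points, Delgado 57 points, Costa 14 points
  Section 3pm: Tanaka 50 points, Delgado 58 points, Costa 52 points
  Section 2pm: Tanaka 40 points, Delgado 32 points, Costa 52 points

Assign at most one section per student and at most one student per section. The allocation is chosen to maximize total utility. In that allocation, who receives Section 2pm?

Costa receives Section 2pm.

Optimal: Tanaka→Section 3pm (50 points), Delgado→Section 4pm (57 points), Costa→Section 2pm (52 points) — total 50+57+52 = 159 points.
Next-best assignment: Tanaka→Section 2pm, Delgado→Section 4pm, Costa→Section 3pm = 149 points.
Costa's own top section is Section 3pm (52 points), but forcing Costa→Section 3pm and reassigning the rest optimally gives only 149 points — worse by 10.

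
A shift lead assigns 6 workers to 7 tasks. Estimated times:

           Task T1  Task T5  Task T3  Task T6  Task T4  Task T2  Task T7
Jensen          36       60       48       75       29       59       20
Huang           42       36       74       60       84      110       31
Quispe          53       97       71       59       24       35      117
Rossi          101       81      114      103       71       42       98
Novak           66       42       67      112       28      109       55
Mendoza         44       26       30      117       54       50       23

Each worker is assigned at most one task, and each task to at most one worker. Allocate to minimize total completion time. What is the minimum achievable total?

Min total: 200 min

This is the linear assignment problem.
Optimal: Jensen→Task T7 (20 min), Huang→Task T1 (42 min), Quispe→Task T4 (24 min), Rossi→Task T2 (42 min), Novak→Task T5 (42 min), Mendoza→Task T3 (30 min) — total 20+42+24+42+42+30 = 200 min.
Min-entry greedy (repeatedly take the single cheapest remaining cell) gives 221 min, worse by 21.
Every other assignment is strictly worse.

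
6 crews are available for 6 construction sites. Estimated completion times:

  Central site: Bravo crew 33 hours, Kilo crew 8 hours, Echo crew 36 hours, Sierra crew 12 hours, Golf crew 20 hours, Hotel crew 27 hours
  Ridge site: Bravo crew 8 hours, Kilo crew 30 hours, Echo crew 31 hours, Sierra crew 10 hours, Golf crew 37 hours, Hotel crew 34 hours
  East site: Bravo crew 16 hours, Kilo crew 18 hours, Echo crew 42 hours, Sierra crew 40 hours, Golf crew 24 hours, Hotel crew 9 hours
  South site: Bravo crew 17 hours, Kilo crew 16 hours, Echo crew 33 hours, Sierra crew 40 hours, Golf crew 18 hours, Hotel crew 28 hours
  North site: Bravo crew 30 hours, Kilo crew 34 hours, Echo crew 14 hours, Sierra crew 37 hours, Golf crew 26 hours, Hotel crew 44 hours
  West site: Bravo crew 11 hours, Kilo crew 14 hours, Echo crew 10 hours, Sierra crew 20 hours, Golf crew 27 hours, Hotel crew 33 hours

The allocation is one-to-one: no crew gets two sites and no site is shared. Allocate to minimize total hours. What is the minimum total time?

Min total: 70 hours

Optimal: Bravo crew→West site (11 hours), Kilo crew→Central site (8 hours), Echo crew→North site (14 hours), Sierra crew→Ridge site (10 hours), Golf crew→South site (18 hours), Hotel crew→East site (9 hours) — total 11+8+14+10+18+9 = 70 hours.
Row-greedy (each crew in turn takes its cheapest remaining site) gives 90 hours, worse by 20.
Next-best assignment: Bravo crew→Ridge site, Kilo crew→West site, Echo crew→North site, Sierra crew→Central site, Golf crew→South site, Hotel crew→East site = 75 hours.
Swapping Golf crew↔Hotel crew (Golf crew→East site 24 hours, Hotel crew→South site 28 hours) adds 25.
Checked against all permutations: 70 hours is optimal.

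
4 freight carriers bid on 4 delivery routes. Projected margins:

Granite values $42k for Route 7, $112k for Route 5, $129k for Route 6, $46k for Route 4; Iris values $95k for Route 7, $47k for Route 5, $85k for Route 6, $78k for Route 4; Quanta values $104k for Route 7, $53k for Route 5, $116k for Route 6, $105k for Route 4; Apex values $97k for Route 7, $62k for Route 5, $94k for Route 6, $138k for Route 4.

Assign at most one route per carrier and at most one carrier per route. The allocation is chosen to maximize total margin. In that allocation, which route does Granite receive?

Granite receives Route 5.

Treat this as an assignment problem: match each carrier to one route.
Optimal: Granite→Route 5 ($112k), Iris→Route 7 ($95k), Quanta→Route 6 ($116k), Apex→Route 4 ($138k) — total 112+95+116+138 = $461k.
Column-greedy (each route in turn goes to its best remaining carrier) gives $388k, worse by 73.
Checked against all permutations: $461k is optimal.
Granite's own top route is Route 6 ($129k), but forcing Granite→Route 6 and reassigning the rest optimally gives only $418k — worse by 43.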